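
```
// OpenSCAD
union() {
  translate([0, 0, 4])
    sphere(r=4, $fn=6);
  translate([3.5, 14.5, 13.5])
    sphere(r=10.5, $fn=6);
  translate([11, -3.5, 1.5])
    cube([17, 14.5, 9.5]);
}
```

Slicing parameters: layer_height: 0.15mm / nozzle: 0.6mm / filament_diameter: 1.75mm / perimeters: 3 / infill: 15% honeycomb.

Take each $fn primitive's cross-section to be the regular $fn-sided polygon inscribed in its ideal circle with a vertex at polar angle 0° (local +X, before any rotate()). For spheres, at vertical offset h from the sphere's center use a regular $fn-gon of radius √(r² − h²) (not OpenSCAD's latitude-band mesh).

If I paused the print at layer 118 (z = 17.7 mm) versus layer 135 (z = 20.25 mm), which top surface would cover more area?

Layer 118 (z = 17.7): the sphere is not intersected at this z (|z−center|=13.700 > r=4); the r=10.5 sphere at (3.5, 14.5) slices to a regular 6-gon of circumradius 9.623 (√(r²−h²) with h=4.2 from center) (area = (6/2)·9.623²·sin(360°/6) = 240.61 mm²); the cube at (11, -3.5) does not reach this height (z outside [1.5, 11]); Merging all regions: only the r=10.5 sphere at (3.5, 14.5) is present, so the union is just that shape — area = 240.61 mm². So its area = 240.61 mm². Layer 135 (z = 20.25): the sphere does not reach this height (|z−center|=16.250 > r=4); the r=10.5 sphere at (3.5, 14.5) slices to a regular 6-gon of circumradius 8.043 (√(r²−h²) with h=6.75 from center) (area = (6/2)·8.043²·sin(360°/6) = 168.06 mm²); the cube at (11, -3.5) is absent (z outside [1.5, 11]); Combining (union): only the r=10.5 sphere at (3.5, 14.5) is present, so the union is just that shape — area = 168.06 mm². So its area = 168.06 mm². Layer 118 is larger (240.61 vs 168.06 mm²).

layer 118 (z = 17.7 mm)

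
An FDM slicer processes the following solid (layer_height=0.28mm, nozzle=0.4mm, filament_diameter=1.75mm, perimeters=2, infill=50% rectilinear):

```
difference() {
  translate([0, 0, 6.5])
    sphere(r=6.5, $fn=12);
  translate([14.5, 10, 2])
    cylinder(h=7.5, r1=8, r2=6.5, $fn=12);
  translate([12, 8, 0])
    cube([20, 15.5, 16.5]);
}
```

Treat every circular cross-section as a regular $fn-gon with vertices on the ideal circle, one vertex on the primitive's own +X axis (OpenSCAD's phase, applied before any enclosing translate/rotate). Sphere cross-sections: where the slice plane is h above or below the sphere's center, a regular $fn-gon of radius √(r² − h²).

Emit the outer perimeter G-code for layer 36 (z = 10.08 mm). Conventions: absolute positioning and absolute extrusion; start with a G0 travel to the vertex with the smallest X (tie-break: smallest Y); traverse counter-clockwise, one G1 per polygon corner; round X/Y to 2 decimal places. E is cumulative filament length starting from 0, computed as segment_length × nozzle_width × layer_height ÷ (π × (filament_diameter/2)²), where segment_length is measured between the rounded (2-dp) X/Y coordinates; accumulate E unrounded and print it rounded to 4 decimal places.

G0 X-5.43 Y0.00 Z10.08
G1 X-4.70 Y-2.71 E0.1307
G1 X-2.71 Y-4.70 E0.2617
G1 X0.00 Y-5.43 E0.3924
G1 X2.71 Y-4.70 E0.5231
G1 X4.70 Y-2.71 E0.6542
G1 X5.43 Y0.00 E0.7848
G1 X4.70 Y2.71 E0.9155
G1 X2.71 Y4.70 E1.0466
G1 X0.00 Y5.43 E1.1773
G1 X-2.71 Y4.70 E1.3079
G1 X-4.70 Y2.71 E1.4390
G1 X-5.43 Y0.00 E1.5697

At z = 10.08 mm: the sphere: section is a regular 12-gon, circumradius = √(r²−h²) = √(6.5²−3.58²) = 5.425; the cone at (14.5, 10) does not reach this height (z outside [2, 9.5]); the 20×15.5 cube at (12, 8) contributes its full rectangle; After the difference (first − rest): starting from the r=6.5 sphere, the 20×15.5 cube at (12, 8) misses the remaining region (no effect) — 1 connected region. The outline is a single polygon with 12 vertices. Extrusion per mm of travel: 0.4 × 0.28 / (π × 0.875²) = 0.046564. Accumulating E over each segment gives final E = 1.5697.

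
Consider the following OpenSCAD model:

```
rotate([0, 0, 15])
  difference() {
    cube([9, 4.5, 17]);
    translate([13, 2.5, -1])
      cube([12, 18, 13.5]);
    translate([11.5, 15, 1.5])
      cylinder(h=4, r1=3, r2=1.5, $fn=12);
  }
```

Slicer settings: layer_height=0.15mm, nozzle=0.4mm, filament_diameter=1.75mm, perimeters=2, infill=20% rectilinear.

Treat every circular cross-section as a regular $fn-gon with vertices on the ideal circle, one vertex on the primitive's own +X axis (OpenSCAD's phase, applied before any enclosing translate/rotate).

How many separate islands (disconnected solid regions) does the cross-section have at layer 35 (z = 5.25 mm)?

1

At z = 5.25 mm: the 9×4.5 cube contributes its full rectangle; the 12×18 cube at (13, 2.5) contributes its full rectangle; the cone at (11.5, 15) contributes a regular 12-gon of circumradius 1.594 (interpolated between r1=3 and r2=1.5 at t=0.938); After the difference (first − rest): starting from the 9×4.5 cube, the 12×18 cube at (13, 2.5) misses the remaining region (no effect); the cone at (11.5, 15) misses the remaining region (no effect) — 1 connected region; (rotated 15° about Z; rotation is an isometry so areas/perimeters/island counts are preserved). Overall, the cross-section is a single solid region. Island count = 1.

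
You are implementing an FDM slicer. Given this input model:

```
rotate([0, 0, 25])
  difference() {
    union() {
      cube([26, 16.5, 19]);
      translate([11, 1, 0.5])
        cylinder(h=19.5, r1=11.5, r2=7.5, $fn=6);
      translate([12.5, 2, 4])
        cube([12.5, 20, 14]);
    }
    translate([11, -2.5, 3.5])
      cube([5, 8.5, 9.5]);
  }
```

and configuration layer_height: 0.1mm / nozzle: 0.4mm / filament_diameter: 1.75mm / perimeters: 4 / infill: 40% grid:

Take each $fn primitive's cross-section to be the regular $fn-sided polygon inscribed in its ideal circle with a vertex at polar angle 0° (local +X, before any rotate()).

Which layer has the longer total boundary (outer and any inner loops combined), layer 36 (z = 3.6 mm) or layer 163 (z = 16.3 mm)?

layer 36 (z = 3.6 mm)

Layer 36 (z = 3.6): the 26×16.5 cube contributes its full rectangle (perimeter 85.00 mm); the cone at (11, 1): at t=0.159 of its height the radius interpolates to r₁+(r₂−r₁)t = 10.864, giving a regular 6-gon of that circumradius (perimeter = 2·6·10.864·sin(180°/6) = 65.18 mm); the cube at (12.5, 2) does not reach this height (z outside [4, 18]); Combining (union): the regions partially overlap (shared area 174.47 mm²), so the edge portions inside another operand are dropped and the merged outline is re-measured after clipping — boundary = 94.71 mm; the cube at (11, -2.5) (footprint 5×8.5) is included at this height (perimeter 27.00 mm); Subtracting the remaining from the first: starting from the result so far, the 5×8.5 cube at (11, -2.5) lies wholly inside it (removes its full 42.50 mm² and its 27.00 mm outline becomes a hole wall) — boundary (outer + 1 inner loop) = 121.71 mm; (whole slice rotated 25° about Z — lengths, areas and connectivity unchanged). So its perimeter = 121.71 mm. Layer 163 (z = 16.3): the cube (footprint 26×16.5) is included at this height (perimeter 85.00 mm); the cone at (11, 1) (r1=11.5→r2=7.5) has section circumradius 8.259 here — a regular 6-gon (perimeter = 2·6·8.259·sin(180°/6) = 49.55 mm); the cube at (12.5, 2) is present — its section is the full 12.5×20 rectangle (perimeter 65.00 mm); Combining (union): the regions partially overlap (shared area 285.80 mm²), so the edge portions inside another operand are dropped and the merged outline is re-measured after clipping — boundary = 103.10 mm; the cube at (11, -2.5) is absent (z outside [3.5, 13]); Subtracting the remaining from the first: none of the subtracted shapes is present at this height, so that combined region is unchanged — boundary = 103.10 mm; (rotated 25° about Z; rotation is an isometry so areas/perimeters/island counts are preserved). So its perimeter = 103.10 mm. Layer 36 is larger (121.71 vs 103.10 mm).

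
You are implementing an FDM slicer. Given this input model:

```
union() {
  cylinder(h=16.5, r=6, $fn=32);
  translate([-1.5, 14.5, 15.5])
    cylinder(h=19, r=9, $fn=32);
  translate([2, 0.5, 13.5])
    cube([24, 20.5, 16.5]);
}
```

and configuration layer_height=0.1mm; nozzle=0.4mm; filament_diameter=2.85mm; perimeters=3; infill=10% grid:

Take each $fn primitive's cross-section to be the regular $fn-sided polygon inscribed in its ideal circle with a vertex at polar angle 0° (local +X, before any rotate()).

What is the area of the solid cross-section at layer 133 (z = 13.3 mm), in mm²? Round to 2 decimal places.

At z = 13.3 mm: the r=6 cylinder contributes a regular 32-gon of circumradius 6 (area = (32/2)·6.000²·sin(360°/32) = 112.37 mm²); the cylinder at (-1.5, 14.5) does not reach this height (z outside [15.5, 34.5]); the cube at (2, 0.5) does not reach this height (z outside [13.5, 30]); Merging all regions: only the r=6 cylinder is present, so the union is just that shape — area = 112.37 mm². Overall, the cross-section is a single solid region. Net area = 112.37 mm².

112.37 mm²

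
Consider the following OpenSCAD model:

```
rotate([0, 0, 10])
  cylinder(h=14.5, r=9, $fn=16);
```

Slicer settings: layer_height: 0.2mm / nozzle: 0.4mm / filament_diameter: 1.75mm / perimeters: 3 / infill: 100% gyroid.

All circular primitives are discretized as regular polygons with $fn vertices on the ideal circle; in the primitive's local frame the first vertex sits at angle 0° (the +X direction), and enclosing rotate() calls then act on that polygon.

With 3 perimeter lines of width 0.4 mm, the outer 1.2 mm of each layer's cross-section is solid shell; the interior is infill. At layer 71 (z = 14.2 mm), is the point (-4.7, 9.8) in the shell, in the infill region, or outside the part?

outside

At z = 14.2 mm: the cylinder: section is a regular 16-gon, circumradius r=9; (whole slice rotated 10° about Z — lengths, areas and connectivity unchanged). Overall, the cross-section is a single solid region. Undo the 10° rotation: the query point maps to (-2.927, 10.467) in the un-rotated model frame. The nearest boundary edge runs (0.00, 9.00)→(-3.44, 8.31); distance from the point to it = 2.01 mm. The point is not inside any of the regions above, so it lies outside the cross-section (2.01 mm from the nearest boundary).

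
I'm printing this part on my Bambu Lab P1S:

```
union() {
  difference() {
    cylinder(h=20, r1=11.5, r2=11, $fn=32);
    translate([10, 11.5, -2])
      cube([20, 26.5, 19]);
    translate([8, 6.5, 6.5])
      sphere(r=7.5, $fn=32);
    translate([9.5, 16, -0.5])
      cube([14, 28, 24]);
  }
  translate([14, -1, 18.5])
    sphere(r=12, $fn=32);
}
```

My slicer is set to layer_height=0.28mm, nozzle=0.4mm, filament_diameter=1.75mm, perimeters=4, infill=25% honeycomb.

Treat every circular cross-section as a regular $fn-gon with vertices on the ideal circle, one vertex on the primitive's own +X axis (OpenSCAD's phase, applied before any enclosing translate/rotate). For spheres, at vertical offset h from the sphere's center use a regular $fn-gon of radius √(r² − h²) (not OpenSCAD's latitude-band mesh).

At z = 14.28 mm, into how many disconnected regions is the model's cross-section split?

At z = 14.28 mm: the cone contributes a regular 32-gon of circumradius 11.143 (interpolated between r1=11.5 and r2=11 at t=0.714); the cube at (10, 11.5) is present — its section is the full 20×26.5 rectangle; the sphere at (8, 6.5) is not intersected at this z (|z−center|=7.780 > r=7.5); the cube at (9.5, 16) is present — its section is the full 14×28 rectangle; After the difference (first − rest): starting from the cone, the 20×26.5 cube at (10, 11.5) misses the remaining region (no effect); the 14×28 cube at (9.5, 16) misses the remaining region (no effect) — 1 connected region; the sphere at (14, -1): section is a regular 32-gon, circumradius = √(r²−h²) = √(12²−4.22²) = 11.234; Taking the union: the regions partially overlap (shared area 99.78 mm²), so overlapping operands fuse into one piece — 1 connected region. The result has 1 disconnected region.

1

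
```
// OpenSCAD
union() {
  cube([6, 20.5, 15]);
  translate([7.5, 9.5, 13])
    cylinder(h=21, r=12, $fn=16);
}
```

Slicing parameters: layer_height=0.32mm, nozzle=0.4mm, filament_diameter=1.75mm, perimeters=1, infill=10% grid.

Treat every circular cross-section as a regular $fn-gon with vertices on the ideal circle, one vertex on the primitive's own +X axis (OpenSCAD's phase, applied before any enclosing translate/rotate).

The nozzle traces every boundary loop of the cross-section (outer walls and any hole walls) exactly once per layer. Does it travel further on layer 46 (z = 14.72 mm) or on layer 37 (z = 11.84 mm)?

Layer 46 (z = 14.72): the 6×20.5 cube contributes its full rectangle (perimeter 53.00 mm); the cylinder at (7.5, 9.5): section is a regular 16-gon, circumradius r=12 (perimeter = 2·16·12.000·sin(180°/16) = 74.91 mm); Merging all regions: the regions partially overlap (shared area 120.33 mm²), so the edge portions inside another operand are dropped and the merged outline is re-measured after clipping — boundary = 76.46 mm. So its perimeter = 76.46 mm. Layer 37 (z = 11.84): the 6×20.5 cube contributes its full rectangle (perimeter 53.00 mm); the cylinder at (7.5, 9.5) does not reach this height (z outside [13, 34]); Combining (union): only the 6×20.5 cube is present, so the union is just that shape — boundary = 53.00 mm. So its perimeter = 53.00 mm. Layer 46 is larger (76.46 vs 53.00 mm).

layer 46 (z = 14.72 mm)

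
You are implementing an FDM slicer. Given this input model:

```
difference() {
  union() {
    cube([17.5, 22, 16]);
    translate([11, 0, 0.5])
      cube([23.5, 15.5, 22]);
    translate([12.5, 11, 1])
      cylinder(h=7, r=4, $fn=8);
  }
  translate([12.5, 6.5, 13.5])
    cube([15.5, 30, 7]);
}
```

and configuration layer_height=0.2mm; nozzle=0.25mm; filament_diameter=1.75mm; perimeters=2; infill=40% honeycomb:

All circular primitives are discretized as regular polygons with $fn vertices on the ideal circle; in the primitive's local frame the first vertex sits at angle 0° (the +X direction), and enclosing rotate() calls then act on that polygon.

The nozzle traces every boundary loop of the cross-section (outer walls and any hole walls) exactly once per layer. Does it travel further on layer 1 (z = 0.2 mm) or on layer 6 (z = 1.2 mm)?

layer 6 (z = 1.2 mm)

Layer 1 (z = 0.2): the 17.5×22 cube contributes its full rectangle (perimeter 79.00 mm); the cube at (11, 0) is not intersected at this z (z outside [0.5, 22.5]); the cylinder at (12.5, 11) is not intersected at this z (z outside [1, 8]); Combining (union): only the 17.5×22 cube is present, so the union is just that shape — boundary = 79.00 mm; the cube at (12.5, 6.5) does not reach this height (z outside [13.5, 20.5]); Subtracting the remaining from the first: none of the subtracted shapes is present at this height, so that combined region is unchanged — boundary = 79.00 mm. So its perimeter = 79.00 mm. Layer 6 (z = 1.2): the cube (footprint 17.5×22) is included at this height (perimeter 79.00 mm); the cube at (11, 0) (footprint 23.5×15.5) is included at this height (perimeter 78.00 mm); the r=4 cylinder at (12.5, 11) contributes a regular 8-gon of circumradius 4 (perimeter = 2·8·4.000·sin(180°/8) = 24.49 mm); Merging all regions: the regions partially overlap (shared area 146.00 mm²), so the edge portions inside another operand are dropped and the merged outline is re-measured after clipping — boundary = 113.00 mm; the cube at (12.5, 6.5) is absent (z outside [13.5, 20.5]); Subtracting the remaining from the first: none of the subtracted shapes is present at this height, so the result so far is unchanged — boundary = 113.00 mm. So its perimeter = 113.00 mm. Layer 6 is larger (113.00 vs 79.00 mm).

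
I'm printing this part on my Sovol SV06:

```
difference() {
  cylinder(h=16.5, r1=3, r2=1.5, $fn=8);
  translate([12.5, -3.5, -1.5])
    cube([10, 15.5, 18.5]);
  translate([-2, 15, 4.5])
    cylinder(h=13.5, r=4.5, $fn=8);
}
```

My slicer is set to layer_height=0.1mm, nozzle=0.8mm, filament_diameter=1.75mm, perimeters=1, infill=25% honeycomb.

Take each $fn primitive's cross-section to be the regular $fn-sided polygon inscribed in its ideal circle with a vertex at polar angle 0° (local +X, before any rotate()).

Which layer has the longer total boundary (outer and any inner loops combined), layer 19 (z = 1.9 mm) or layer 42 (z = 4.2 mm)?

Layer 19 (z = 1.9): the cone: at t=0.115 of its height the radius interpolates to r₁+(r₂−r₁)t = 2.827, giving a regular 8-gon of that circumradius (perimeter = 2·8·2.827·sin(180°/8) = 17.31 mm); the cube at (12.5, -3.5) is present — its section is the full 10×15.5 rectangle (perimeter 51.00 mm); the cylinder at (-2, 15) is absent (z outside [4.5, 18]); Subtracting the remaining from the first: starting from the cone, the 10×15.5 cube at (12.5, -3.5) misses the remaining region (no effect) — boundary = 17.31 mm. So its perimeter = 17.31 mm. Layer 42 (z = 4.2): the cone: at t=0.255 of its height the radius interpolates to r₁+(r₂−r₁)t = 2.618, giving a regular 8-gon of that circumradius (perimeter = 2·8·2.618·sin(180°/8) = 16.03 mm); the cube at (12.5, -3.5) (footprint 10×15.5) is included at this height (perimeter 51.00 mm); the cylinder at (-2, 15) is not intersected at this z (z outside [4.5, 18]); After the difference (first − rest): starting from the cone, the 10×15.5 cube at (12.5, -3.5) misses the remaining region (no effect) — boundary = 16.03 mm. So its perimeter = 16.03 mm. Layer 19 is larger (17.31 vs 16.03 mm).

layer 19 (z = 1.9 mm)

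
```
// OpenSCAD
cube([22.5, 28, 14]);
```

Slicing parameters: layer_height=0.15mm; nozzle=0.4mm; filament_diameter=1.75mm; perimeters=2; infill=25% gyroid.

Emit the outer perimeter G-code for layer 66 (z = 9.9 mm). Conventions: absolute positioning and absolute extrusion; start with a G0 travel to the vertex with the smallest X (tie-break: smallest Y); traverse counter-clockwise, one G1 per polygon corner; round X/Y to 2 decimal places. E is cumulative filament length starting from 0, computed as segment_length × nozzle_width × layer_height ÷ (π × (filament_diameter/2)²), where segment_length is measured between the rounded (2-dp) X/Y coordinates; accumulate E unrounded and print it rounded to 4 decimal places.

At z = 9.9 mm: the 22.5×28 cube contributes its full rectangle. The outline is a single polygon with 4 vertices. Extrusion per mm of travel: 0.4 × 0.15 / (π × 0.875²) = 0.024945. Accumulating E over each segment gives final E = 2.5195.

G0 X0.00 Y0.00 Z9.90
G1 X22.50 Y0.00 E0.5613
G1 X22.50 Y28.00 E1.2597
G1 X0.00 Y28.00 E1.8210
G1 X0.00 Y0.00 E2.5195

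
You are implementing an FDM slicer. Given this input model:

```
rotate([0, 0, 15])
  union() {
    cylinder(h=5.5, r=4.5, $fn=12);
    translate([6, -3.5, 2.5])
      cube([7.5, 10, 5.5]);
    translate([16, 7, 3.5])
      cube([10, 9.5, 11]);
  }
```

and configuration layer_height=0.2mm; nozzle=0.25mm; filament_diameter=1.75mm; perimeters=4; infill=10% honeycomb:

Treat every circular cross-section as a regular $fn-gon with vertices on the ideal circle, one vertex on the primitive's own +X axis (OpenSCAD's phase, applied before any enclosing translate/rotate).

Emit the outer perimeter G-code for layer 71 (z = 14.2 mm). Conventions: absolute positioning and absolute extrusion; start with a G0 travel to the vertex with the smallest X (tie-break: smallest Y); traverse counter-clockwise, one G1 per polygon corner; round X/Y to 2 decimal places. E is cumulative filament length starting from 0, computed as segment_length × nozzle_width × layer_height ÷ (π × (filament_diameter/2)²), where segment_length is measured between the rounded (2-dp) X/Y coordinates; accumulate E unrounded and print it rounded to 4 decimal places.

G0 X11.18 Y20.08 Z14.20
G1 X13.64 Y10.90 E0.1976
G1 X23.30 Y13.49 E0.4055
G1 X20.84 Y22.67 E0.6030
G1 X11.18 Y20.08 E0.8109

At z = 14.2 mm: the cylinder does not reach this height (z outside [0, 5.5]); the cube at (6, -3.5) is not intersected at this z (z outside [2.5, 8]); the 10×9.5 cube at (16, 7) contributes its full rectangle; Merging all regions: only the 10×9.5 cube at (16, 7) is present, so the union is just that shape — 1 connected region; (rotated 15° about Z; rotation is an isometry so areas/perimeters/island counts are preserved). The outline is a single polygon with 4 vertices. Extrusion per mm of travel: 0.25 × 0.2 / (π × 0.875²) = 0.020788. Accumulating E over each segment gives final E = 0.8109.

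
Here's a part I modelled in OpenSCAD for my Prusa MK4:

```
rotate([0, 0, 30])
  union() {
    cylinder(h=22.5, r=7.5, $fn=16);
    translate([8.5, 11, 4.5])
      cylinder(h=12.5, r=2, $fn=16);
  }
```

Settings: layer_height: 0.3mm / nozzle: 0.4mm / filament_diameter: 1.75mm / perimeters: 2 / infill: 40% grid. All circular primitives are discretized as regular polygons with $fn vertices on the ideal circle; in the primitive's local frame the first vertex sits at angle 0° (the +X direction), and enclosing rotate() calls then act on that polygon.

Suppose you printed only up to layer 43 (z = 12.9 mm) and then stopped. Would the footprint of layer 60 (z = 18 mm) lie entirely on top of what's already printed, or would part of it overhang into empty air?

entirely on top

Compare the two slices. At z = 12.9: the r=7.5 cylinder contributes a regular 16-gon of circumradius 7.5 (area = (16/2)·7.500²·sin(360°/16) = 172.21 mm²); the r=2 cylinder at (8.5, 11) gives a regular 16-gon of circumradius 2 (constant along its height) (area = (16/2)·2.000²·sin(360°/16) = 12.25 mm²); Combining (union): the 2 present regions are separate (no shared area or edge), so areas and boundary lengths simply add and each stays a separate island — area = 184.45 mm²; (rotated 30° about Z; rotation is an isometry so areas/perimeters/island counts are preserved). At z = 18: the r=7.5 cylinder contributes a regular 16-gon of circumradius 7.5 (area = (16/2)·7.500²·sin(360°/16) = 172.21 mm²); the cylinder at (8.5, 11) does not reach this height (z outside [4.5, 17]); Combining (union): only the r=7.5 cylinder is present, so the union is just that shape — area = 172.21 mm²; (whole slice rotated 30° about Z — lengths, areas and connectivity unchanged). Checking containment: the cross-section at z = 18 is a subset of the cross-section at z = 12.9.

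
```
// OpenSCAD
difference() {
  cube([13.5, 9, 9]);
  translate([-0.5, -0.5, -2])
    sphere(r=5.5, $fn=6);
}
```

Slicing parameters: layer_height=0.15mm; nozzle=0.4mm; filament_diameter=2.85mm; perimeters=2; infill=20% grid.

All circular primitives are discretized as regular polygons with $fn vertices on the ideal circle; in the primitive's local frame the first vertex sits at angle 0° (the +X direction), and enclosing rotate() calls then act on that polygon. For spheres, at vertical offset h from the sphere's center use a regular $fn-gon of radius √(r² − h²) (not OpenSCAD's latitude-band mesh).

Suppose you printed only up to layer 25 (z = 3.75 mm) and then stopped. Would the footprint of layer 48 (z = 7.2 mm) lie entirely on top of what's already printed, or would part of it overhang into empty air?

entirely on top

Compare the two slices. At z = 3.75: the 13.5×9 cube contributes its full rectangle (area 121.50 mm²); the sphere at (-0.5, -0.5) does not reach this height (|z−center|=5.750 > r=5.5); Taking the first minus the rest: none of the subtracted shapes is present at this height, so the 13.5×9 cube is unchanged — area = 121.50 mm². At z = 7.2: the cube (footprint 13.5×9) is included at this height (area 121.50 mm²); the sphere at (-0.5, -0.5) is not intersected at this z (|z−center|=9.200 > r=5.5); After the difference (first − rest): none of the subtracted shapes is present at this height, so the 13.5×9 cube is unchanged — area = 121.50 mm². Checking containment: the cross-section at z = 7.2 is a subset of the cross-section at z = 3.75.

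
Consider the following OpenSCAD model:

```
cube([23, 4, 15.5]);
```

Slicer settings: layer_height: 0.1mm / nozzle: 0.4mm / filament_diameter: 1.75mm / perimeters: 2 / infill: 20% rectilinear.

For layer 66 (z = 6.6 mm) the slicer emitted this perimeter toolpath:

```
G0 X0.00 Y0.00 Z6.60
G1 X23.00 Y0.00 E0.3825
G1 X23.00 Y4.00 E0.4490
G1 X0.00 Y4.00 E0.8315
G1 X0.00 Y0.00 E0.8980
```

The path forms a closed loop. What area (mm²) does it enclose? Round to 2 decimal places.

Apply the shoelace formula to the sequence of (X, Y) vertices; enclosed area = 92.00 mm².

92.00 mm²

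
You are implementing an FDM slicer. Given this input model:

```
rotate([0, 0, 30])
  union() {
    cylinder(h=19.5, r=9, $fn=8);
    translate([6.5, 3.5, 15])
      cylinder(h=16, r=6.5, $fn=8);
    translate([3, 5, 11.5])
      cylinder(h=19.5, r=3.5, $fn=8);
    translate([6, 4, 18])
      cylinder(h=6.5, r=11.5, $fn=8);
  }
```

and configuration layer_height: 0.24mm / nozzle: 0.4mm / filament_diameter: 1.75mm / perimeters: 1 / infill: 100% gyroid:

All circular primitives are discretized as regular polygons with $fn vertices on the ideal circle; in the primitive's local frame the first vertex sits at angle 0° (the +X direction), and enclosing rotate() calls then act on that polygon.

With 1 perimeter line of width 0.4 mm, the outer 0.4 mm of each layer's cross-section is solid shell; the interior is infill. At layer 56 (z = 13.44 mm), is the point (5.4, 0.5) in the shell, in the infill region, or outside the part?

At z = 13.44 mm: the cylinder: section is a regular 8-gon, circumradius r=9; the cylinder at (6.5, 3.5) is not intersected at this z (z outside [15, 31]); the cylinder at (3, 5): section is a regular 8-gon, circumradius r=3.5; the cylinder at (6, 4) is not intersected at this z (z outside [18, 24.5]); Taking the union: the regions partially overlap (shared area 32.34 mm²), so overlapping operands fuse into one piece — 1 connected region; (whole slice rotated 30° about Z — lengths, areas and connectivity unchanged). Overall, the cross-section is a single solid region. Undo the 30° rotation: the query point maps to (4.927, -2.267) in the un-rotated model frame. The nearest boundary edge runs (9.00, 0.00)→(6.36, -6.36); distance from the point to it = 2.90 mm. The point is inside the cross-section and 2.90 mm from the nearest boundary — more than the 0.4 mm shell width (1 × 0.4), so it's in the infill interior.

infill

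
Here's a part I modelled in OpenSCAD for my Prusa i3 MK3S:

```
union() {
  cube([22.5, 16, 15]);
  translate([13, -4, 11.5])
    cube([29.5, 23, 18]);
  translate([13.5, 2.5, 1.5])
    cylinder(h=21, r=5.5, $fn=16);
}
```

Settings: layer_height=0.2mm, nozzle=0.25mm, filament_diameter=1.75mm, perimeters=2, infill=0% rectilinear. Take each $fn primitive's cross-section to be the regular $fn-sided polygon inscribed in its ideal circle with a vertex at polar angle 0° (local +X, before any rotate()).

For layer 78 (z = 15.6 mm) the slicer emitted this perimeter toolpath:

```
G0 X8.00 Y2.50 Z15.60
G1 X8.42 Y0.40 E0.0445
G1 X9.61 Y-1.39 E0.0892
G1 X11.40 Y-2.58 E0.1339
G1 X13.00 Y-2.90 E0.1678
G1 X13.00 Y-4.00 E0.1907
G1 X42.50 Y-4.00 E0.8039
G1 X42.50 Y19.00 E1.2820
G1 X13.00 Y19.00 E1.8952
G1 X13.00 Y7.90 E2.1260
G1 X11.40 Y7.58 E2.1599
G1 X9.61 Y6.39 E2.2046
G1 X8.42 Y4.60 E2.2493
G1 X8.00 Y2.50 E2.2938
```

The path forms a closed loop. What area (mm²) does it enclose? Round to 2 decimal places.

719.33 mm²

Apply the shoelace formula to the sequence of (X, Y) vertices; enclosed area = 719.33 mm².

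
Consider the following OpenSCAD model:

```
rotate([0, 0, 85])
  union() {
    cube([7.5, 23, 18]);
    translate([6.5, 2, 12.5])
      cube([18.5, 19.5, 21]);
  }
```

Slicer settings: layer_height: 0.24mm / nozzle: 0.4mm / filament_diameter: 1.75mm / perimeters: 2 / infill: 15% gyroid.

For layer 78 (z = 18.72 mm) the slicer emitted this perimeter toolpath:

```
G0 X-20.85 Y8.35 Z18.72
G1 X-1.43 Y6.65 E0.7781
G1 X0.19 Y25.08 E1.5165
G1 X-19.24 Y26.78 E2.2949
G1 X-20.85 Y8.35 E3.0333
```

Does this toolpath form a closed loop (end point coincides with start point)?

yes

Start point (G0): (-20.85, 8.35). End point (last G1): the path returns to the start — closed.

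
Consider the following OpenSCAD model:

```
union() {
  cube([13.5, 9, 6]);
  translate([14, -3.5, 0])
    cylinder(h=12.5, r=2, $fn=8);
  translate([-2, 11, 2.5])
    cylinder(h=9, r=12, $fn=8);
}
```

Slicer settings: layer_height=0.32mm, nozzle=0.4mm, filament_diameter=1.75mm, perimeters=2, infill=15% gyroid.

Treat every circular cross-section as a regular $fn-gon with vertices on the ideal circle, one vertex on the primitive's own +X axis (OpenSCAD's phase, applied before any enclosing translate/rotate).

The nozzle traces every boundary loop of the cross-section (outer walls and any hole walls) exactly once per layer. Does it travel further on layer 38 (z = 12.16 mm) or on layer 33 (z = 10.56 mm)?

layer 33 (z = 10.56 mm)

Layer 38 (z = 12.16): the cube is absent (z outside [0, 6]); the r=2 cylinder at (14, -3.5) gives a regular 8-gon of circumradius 2 (constant along its height) (perimeter = 2·8·2.000·sin(180°/8) = 12.25 mm); the cylinder at (-2, 11) is not intersected at this z (z outside [2.5, 11.5]); Combining (union): only the r=2 cylinder at (14, -3.5) is present, so the union is just that shape — boundary = 12.25 mm. So its perimeter = 12.25 mm. Layer 33 (z = 10.56): the cube does not reach this height (z outside [0, 6]); the cylinder at (14, -3.5): section is a regular 8-gon, circumradius r=2 (perimeter = 2·8·2.000·sin(180°/8) = 12.25 mm); the r=12 cylinder at (-2, 11) contributes a regular 8-gon of circumradius 12 (perimeter = 2·8·12.000·sin(180°/8) = 73.48 mm); Combining (union): the 2 present regions are separate (no shared area or edge), so areas and boundary lengths simply add and each stays a separate island — boundary = 85.72 mm. So its perimeter = 85.72 mm. Layer 33 is larger (85.72 vs 12.25 mm).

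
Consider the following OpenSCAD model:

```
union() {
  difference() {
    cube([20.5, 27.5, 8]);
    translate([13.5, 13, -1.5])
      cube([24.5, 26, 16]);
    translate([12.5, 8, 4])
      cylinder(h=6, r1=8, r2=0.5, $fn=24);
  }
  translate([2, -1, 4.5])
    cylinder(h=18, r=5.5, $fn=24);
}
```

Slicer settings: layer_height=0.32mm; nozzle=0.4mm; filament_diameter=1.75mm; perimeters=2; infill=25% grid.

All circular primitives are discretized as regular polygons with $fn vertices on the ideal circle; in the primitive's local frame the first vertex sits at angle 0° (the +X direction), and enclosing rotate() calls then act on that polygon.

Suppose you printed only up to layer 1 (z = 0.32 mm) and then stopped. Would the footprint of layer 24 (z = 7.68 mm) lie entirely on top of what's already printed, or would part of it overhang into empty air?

Compare the two slices. At z = 0.32: the cube (footprint 20.5×27.5) is included at this height (area 563.75 mm²); the 24.5×26 cube at (13.5, 13) contributes its full rectangle (area 637.00 mm²); the cone at (12.5, 8) does not reach this height (z outside [4, 10]); Subtracting the remaining from the first: starting from the 20.5×27.5 cube (563.75 mm²), the 24.5×26 cube at (13.5, 13) partially overlaps it — only the 101.50 mm² overlap (of its 637.00 mm²) is removed, clipping the outline — area = 462.25 mm²; the cylinder at (2, -1) does not reach this height (z outside [4.5, 22.5]); Merging all regions: only the result so far is present, so the union is just that shape — area = 462.25 mm². At z = 7.68: the 20.5×27.5 cube contributes its full rectangle (area 563.75 mm²); the cube at (13.5, 13) (footprint 24.5×26) is included at this height (area 637.00 mm²); the cone at (12.5, 8) contributes a regular 24-gon of circumradius 3.400 (interpolated between r1=8 and r2=0.5 at t=0.613) (area = (24/2)·3.400²·sin(360°/24) = 35.90 mm²); Subtracting the remaining from the first: starting from the 20.5×27.5 cube (563.75 mm²), the 24.5×26 cube at (13.5, 13) partially overlaps it — only the 101.50 mm² overlap (of its 637.00 mm²) is removed, clipping the outline; the cone at (12.5, 8) lies wholly inside it (removes its full 35.90 mm² and its 21.30 mm outline becomes a hole wall) — area = 426.35 mm²; the cylinder at (2, -1): section is a regular 24-gon, circumradius r=5.5 (area = (24/2)·5.500²·sin(360°/24) = 93.95 mm²); Taking the union: the regions partially overlap — summed areas 520.30 mm² minus the doubly-counted overlap 26.74 mm² gives 493.55 mm² — area = 493.55 mm². Checking containment: at z = 7.68 the cross-section extends beyond the z = 0.32 cross-section by about 67.21 mm².

part overhangs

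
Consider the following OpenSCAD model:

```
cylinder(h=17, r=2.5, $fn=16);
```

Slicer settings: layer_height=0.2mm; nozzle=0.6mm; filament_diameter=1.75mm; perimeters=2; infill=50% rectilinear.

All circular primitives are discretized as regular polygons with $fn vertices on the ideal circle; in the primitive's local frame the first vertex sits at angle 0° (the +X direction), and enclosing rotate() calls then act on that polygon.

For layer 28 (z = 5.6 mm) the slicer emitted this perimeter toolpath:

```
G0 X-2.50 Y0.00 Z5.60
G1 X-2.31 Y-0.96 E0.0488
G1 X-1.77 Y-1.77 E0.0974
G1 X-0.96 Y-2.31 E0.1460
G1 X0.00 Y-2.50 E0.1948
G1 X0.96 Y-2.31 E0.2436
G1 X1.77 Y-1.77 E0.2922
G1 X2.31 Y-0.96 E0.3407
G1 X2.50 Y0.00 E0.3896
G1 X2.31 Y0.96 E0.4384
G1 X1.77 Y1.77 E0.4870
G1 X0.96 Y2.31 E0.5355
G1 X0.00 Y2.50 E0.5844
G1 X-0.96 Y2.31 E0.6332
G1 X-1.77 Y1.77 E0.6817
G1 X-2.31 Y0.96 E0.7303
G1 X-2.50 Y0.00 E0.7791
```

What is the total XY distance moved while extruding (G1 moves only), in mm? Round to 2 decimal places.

15.62 mm

Sum the Euclidean lengths of each G1 segment: total = 15.62 mm.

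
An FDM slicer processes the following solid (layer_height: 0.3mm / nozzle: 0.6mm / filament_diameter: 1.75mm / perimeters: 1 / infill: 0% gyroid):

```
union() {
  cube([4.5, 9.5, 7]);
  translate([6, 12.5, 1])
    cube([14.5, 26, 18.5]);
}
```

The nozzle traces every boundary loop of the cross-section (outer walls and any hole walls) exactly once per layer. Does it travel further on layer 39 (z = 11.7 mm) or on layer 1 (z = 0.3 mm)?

layer 39 (z = 11.7 mm)

Layer 39 (z = 11.7): the cube is not intersected at this z (z outside [0, 7]); the cube at (6, 12.5) (footprint 14.5×26) is included at this height (perimeter 81.00 mm); Taking the union: only the 14.5×26 cube at (6, 12.5) is present, so the union is just that shape — boundary = 81.00 mm. So its perimeter = 81.00 mm. Layer 1 (z = 0.3): the 4.5×9.5 cube contributes its full rectangle (perimeter 28.00 mm); the cube at (6, 12.5) does not reach this height (z outside [1, 19.5]); Merging all regions: only the 4.5×9.5 cube is present, so the union is just that shape — boundary = 28.00 mm. So its perimeter = 28.00 mm. Layer 39 is larger (81.00 vs 28.00 mm).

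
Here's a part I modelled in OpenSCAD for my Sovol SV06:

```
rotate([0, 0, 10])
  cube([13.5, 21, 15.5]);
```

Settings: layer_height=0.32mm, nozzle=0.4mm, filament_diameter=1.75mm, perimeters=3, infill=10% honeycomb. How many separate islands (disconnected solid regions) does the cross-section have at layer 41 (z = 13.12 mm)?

1

At z = 13.12 mm: the cube is present — its section is the full 13.5×21 rectangle; (rotated 10° about Z; rotation is an isometry so areas/perimeters/island counts are preserved). Overall, the cross-section is a single solid region. Island count = 1.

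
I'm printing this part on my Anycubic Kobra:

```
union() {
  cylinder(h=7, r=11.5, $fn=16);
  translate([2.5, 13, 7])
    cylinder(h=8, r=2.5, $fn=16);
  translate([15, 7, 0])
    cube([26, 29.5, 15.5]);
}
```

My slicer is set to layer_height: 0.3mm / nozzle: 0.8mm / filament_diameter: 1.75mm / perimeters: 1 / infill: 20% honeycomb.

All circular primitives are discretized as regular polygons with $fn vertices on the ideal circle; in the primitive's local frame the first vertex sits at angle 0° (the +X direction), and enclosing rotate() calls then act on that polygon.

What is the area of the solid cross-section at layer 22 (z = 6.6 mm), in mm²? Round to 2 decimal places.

At z = 6.6 mm: the r=11.5 cylinder contributes a regular 16-gon of circumradius 11.5 (area = (16/2)·11.500²·sin(360°/16) = 404.88 mm²); the cylinder at (2.5, 13) does not reach this height (z outside [7, 15]); the cube at (15, 7) (footprint 26×29.5) is included at this height (area 767.00 mm²); Merging all regions: the 2 present regions are separate (no shared area or edge), so areas and boundary lengths simply add and each stays a separate island — area = 1171.88 mm². Overall, the cross-section has 2 separate islands. Net area = 1171.88 mm².

1171.88 mm²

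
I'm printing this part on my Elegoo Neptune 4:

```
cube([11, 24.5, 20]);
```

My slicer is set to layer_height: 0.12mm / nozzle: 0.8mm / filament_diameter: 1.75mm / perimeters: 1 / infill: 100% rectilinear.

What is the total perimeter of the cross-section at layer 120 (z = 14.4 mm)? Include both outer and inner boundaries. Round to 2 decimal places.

71.00 mm

At z = 14.4 mm: the cube is present — its section is the full 11×24.5 rectangle (perimeter 71.00 mm). Overall, the cross-section is a single solid region. Total boundary length (outer) = 71.00 mm.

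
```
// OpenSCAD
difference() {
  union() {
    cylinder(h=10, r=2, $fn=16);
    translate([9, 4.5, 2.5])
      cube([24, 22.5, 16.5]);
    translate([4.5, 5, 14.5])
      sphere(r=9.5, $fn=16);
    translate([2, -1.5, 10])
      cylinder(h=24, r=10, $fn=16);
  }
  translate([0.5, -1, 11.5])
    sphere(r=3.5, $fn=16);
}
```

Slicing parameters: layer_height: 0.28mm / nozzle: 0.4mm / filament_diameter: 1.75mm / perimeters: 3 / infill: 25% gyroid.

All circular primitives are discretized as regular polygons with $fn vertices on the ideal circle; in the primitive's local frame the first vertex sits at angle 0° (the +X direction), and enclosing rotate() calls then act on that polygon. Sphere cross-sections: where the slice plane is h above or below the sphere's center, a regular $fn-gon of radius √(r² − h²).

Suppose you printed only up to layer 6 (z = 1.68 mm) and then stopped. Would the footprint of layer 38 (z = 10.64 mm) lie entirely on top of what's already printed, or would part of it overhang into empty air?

part overhangs

Compare the two slices. At z = 1.68: the cylinder: section is a regular 16-gon, circumradius r=2 (area = (16/2)·2.000²·sin(360°/16) = 12.25 mm²); the cube at (9, 4.5) is not intersected at this z (z outside [2.5, 19]); the sphere at (4.5, 5) is not intersected at this z (|z−center|=12.820 > r=9.5); the cylinder at (2, -1.5) is absent (z outside [10, 34]); Combining (union): only the r=2 cylinder is present, so the union is just that shape — area = 12.25 mm²; the sphere at (0.5, -1) is not intersected at this z (|z−center|=9.820 > r=3.5); After the difference (first − rest): none of the subtracted shapes is present at this height, so the result so far is unchanged — area = 12.25 mm². At z = 10.64: the cylinder does not reach this height (z outside [0, 10]); the 24×22.5 cube at (9, 4.5) contributes its full rectangle (area 540.00 mm²); the r=9.5 sphere at (4.5, 5) contributes a regular 16-gon of circumradius √(9.5²−3.86²) = 8.680 (area = (16/2)·8.680²·sin(360°/16) = 230.68 mm²); the r=10 cylinder at (2, -1.5) contributes a regular 16-gon of circumradius 10 (area = (16/2)·10.000²·sin(360°/16) = 306.15 mm²); Combining (union): the regions partially overlap — summed areas 1076.83 mm² minus the doubly-counted overlap 163.68 mm² gives 913.15 mm² — area = 913.15 mm²; the r=3.5 sphere at (0.5, -1) contributes a regular 16-gon of circumradius √(3.5²−0.86²) = 3.393 (area = (16/2)·3.393²·sin(360°/16) = 35.24 mm²); Subtracting the remaining from the first: starting from that combined region (913.15 mm²), the r=3.5 sphere at (0.5, -1) lies wholly inside it (removes its full 35.24 mm² and its 21.18 mm outline becomes a hole wall) — area = 877.91 mm². Checking containment: at z = 10.64 the cross-section extends beyond the z = 1.68 cross-section by about 877.91 mm².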